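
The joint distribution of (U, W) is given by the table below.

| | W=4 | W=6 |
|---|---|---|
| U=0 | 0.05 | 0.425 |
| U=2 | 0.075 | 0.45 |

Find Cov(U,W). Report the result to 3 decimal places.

E[U] = 1.05,  E[W] = 5.75
E[UW] = 6
Cov(U,W) = E[UW] − E[U]E[W] = 6 − (1.05)(5.75) = -0.0375

-0.038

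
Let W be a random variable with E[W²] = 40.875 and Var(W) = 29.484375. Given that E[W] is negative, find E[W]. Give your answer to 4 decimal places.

(E[W])² = E[W²] − Var(W) = 40.875 − 29.484375 = 11.390625
E[W] = −√11.390625 = -3.375

-3.3750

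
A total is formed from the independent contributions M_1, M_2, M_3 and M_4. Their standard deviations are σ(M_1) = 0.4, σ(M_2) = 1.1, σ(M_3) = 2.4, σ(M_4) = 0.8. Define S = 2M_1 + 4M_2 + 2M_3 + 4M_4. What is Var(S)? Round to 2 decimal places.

53.28

Var(M_1) = 0.16, Var(M_2) = 1.21, Var(M_3) = 5.76, Var(M_4) = 0.64
By independence, Var(S) = (2)²Var(M_1) + (4)²Var(M_2) + (2)²Var(M_3) + (4)²Var(M_4)
= (2)²·0.16 + (4)²·1.21 + (2)²·5.76 + (4)²·0.64 = 53.28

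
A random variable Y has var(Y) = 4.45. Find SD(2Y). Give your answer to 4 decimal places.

4.2190

var(2Y) = (2)²·4.45 = 17.8
SD(2Y) = √17.8 ≈ 4.2190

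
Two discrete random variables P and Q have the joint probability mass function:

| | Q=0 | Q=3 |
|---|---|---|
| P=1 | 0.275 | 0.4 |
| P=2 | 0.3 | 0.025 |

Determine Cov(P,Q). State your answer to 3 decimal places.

E[P] = 1.325,  E[Q] = 1.275
E[PQ] = 1.35
Cov(P,Q) = E[PQ] − E[P]E[Q] = 1.35 − (1.325)(1.275) = -0.339375

-0.339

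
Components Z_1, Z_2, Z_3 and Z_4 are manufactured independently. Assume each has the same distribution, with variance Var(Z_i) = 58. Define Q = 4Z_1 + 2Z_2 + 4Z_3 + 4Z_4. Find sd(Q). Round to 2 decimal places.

54.92

By independence, Var(Q) = (4)²Var(Z_1) + (2)²Var(Z_2) + (4)²Var(Z_3) + (4)²Var(Z_4)
= (4)²·58 + (2)²·58 + (4)²·58 + (4)²·58 = 3016
sd(Q) = √3016 ≈ 54.92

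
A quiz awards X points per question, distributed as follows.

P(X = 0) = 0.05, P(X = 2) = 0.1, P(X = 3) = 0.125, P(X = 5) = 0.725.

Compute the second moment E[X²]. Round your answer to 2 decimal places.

19.65

E[X²] = (0)²(0.05) + (2)²(0.1) + (3)²(0.125) + (5)²(0.725) = 19.65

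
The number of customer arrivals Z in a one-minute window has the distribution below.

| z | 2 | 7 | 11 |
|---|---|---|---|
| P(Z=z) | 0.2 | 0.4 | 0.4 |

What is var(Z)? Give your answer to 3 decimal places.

E[Z] = (2)(0.2) + (7)(0.4) + (11)(0.4) = 7.6
E[Z²] = (2)²(0.2) + (7)²(0.4) + (11)²(0.4) = 68.8
var(Z) = E[Z²] − (E[Z])² = 68.8 − (7.6)² = 11.04

11.040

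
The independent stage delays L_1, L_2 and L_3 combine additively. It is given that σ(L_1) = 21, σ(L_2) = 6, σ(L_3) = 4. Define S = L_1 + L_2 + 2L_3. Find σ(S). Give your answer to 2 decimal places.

Var(L_1) = 441, Var(L_2) = 36, Var(L_3) = 16
By independence, Var(S) = (1)²Var(L_1) + (1)²Var(L_2) + (2)²Var(L_3)
= (1)²·441 + (1)²·36 + (2)²·16 = 541
σ(S) = √541 ≈ 23.26

23.26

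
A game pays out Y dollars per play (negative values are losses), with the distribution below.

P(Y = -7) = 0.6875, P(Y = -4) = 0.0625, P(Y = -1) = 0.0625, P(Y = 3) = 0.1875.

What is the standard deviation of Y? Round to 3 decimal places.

E[Y] = (-7)(0.6875) + (-4)(0.0625) + (-1)(0.0625) + (3)(0.1875) = -4.5625
E[Y²] = (-7)²(0.6875) + (-4)²(0.0625) + (-1)²(0.0625) + (3)²(0.1875) = 36.4375
V(Y) = E[Y²] − (E[Y])² = 36.4375 − (-4.5625)² = 15.62109375
sd(Y) = √15.62109375 ≈ 3.952

3.952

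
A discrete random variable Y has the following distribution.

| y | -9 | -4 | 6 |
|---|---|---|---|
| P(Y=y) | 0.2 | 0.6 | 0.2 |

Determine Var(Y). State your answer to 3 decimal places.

E[Y] = (-9)(0.2) + (-4)(0.6) + (6)(0.2) = -3
E[Y²] = (-9)²(0.2) + (-4)²(0.6) + (6)²(0.2) = 33
Var(Y) = E[Y²] − (E[Y])² = 33 − (-3)² = 24

24.000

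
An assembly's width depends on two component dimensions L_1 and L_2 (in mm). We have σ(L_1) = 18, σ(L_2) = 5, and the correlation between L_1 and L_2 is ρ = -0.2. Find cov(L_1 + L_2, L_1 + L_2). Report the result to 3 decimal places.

313.000

V(L_1) = (18)² = 324;  V(L_2) = (5)² = 25
cov(L_1,L_2) = ρ·σ(L_1)·σ(L_2) = -0.2·18·5 = -18
cov(L_1 + L_2, L_1 + L_2) = (1)(1)V(L_1) + (1)(1)V(L_2) + [(1)(1) + (1)(1)]cov(L_1,L_2)
= 1·324 + 1·25 + 2·-18 = 313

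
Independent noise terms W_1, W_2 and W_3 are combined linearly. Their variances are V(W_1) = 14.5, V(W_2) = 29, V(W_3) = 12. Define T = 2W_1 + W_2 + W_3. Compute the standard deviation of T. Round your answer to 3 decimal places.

By independence, V(T) = (2)²V(W_1) + (1)²V(W_2) + (1)²V(W_3)
= (2)²·14.5 + (1)²·29 + (1)²·12 = 99
sd(T) = √99 ≈ 9.950

9.950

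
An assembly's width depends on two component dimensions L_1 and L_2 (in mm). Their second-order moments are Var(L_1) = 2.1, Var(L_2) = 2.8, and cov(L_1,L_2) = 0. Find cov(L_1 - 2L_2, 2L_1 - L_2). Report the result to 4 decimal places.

cov(L_1 - 2L_2, 2L_1 - L_2) = (1)(2)Var(L_1) + (-2)(-1)Var(L_2) + [(1)(-1) + (-2)(2)]cov(L_1,L_2)
= 2·2.1 + 2·2.8 + -5·0 = 9.8

9.8000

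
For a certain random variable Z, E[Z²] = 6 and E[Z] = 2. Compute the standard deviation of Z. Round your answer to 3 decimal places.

1.414

Var(Z) = 6 − (2)² = 2
sd(Z) = √2 ≈ 1.414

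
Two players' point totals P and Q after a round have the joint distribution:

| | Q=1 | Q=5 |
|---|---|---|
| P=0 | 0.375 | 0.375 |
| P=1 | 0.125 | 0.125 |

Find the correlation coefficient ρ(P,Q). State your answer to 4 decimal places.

E[P] = 0.25,  E[Q] = 3
E[PQ] = 0.75
Cov(P,Q) = E[PQ] − E[P]E[Q] = 0.75 − (0.25)(3) = 0
Var(P) = 0.1875,  Var(Q) = 4
ρ = 0 / √(0.1875·4) ≈ 0.0000

0.0000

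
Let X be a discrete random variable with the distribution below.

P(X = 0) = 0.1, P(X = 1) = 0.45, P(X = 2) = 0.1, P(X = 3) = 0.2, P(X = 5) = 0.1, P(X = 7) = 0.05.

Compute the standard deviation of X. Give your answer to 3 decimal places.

E[X] = (0)(0.1) + (1)(0.45) + (2)(0.1) + (3)(0.2) + (5)(0.1) + (7)(0.05) = 2.1
E[X²] = (0)²(0.1) + (1)²(0.45) + (2)²(0.1) + (3)²(0.2) + (5)²(0.1) + (7)²(0.05) = 7.6
Var(X) = E[X²] − (E[X])² = 7.6 − (2.1)² = 3.19
SD(X) = √3.19 ≈ 1.786

1.786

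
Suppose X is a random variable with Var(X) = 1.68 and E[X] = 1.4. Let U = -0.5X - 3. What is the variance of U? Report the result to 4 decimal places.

Var(-0.5X - 3) = (-0.5)²·Var(X) = 0.25·1.68 = 0.42

0.4200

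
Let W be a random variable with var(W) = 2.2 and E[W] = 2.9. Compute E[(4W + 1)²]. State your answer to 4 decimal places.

E[4W + 1] = 4·2.9 + 1 = 12.6
var(4W + 1) = (4)²·2.2 = 35.2
E[(4W + 1)²] = var((4W + 1)) + (E[(4W + 1)])² = 35.2 + (12.6)² = 193.96

193.9600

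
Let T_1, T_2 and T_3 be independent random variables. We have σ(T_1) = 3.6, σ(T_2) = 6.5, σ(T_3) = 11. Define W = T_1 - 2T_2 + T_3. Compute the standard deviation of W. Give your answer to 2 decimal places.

var(T_1) = 12.96, var(T_2) = 42.25, var(T_3) = 121
By independence, var(W) = (1)²var(T_1) + (-2)²var(T_2) + (1)²var(T_3)
= (1)²·12.96 + (-2)²·42.25 + (1)²·121 = 302.96
σ(W) = √302.96 ≈ 17.41

17.41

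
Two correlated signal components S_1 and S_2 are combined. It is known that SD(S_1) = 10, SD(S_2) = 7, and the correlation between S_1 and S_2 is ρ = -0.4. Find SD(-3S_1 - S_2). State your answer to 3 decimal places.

Var(S_1) = (10)² = 100;  Var(S_2) = (7)² = 49
Cov(S_1,S_2) = ρ·SD(S_1)·SD(S_2) = -0.4·10·7 = -28
Var(-3S_1 - S_2) = (-3)²·Var(S_1) + (-1)²·Var(S_2) + 2·(-3)·(-1)·Cov(S_1,S_2)
= 9·100 + 1·49 + 6·-28 = 781
SD(-3S_1 - S_2) = √781 ≈ 27.946

27.946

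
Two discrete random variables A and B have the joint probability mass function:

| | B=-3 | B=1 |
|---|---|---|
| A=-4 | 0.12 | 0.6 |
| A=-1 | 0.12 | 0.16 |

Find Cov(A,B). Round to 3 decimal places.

-0.634

E[A] = -3.16,  E[B] = 0.04
E[AB] = -0.76
Cov(A,B) = E[AB] − E[A]E[B] = -0.76 − (-3.16)(0.04) = -0.6336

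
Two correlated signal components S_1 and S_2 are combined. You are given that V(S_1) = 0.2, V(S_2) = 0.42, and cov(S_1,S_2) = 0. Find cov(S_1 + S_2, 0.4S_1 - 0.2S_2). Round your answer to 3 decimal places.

-0.004

cov(S_1 + S_2, 0.4S_1 - 0.2S_2) = (1)(0.4)V(S_1) + (1)(-0.2)V(S_2) + [(1)(-0.2) + (1)(0.4)]cov(S_1,S_2)
= 0.4·0.2 + -0.2·0.42 + 0.2·0 = -0.004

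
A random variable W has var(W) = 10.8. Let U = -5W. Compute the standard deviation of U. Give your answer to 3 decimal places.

16.432

var(-5W) = (-5)²·10.8 = 270
σ(U) = √270 ≈ 16.432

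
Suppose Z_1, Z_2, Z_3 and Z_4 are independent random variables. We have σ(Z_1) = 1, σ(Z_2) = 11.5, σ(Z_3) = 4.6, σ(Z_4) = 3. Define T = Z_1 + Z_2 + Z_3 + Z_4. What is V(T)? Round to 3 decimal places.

163.410

V(Z_1) = 1, V(Z_2) = 132.25, V(Z_3) = 21.16, V(Z_4) = 9
By independence, V(T) = (1)²V(Z_1) + (1)²V(Z_2) + (1)²V(Z_3) + (1)²V(Z_4)
= (1)²·1 + (1)²·132.25 + (1)²·21.16 + (1)²·9 = 163.41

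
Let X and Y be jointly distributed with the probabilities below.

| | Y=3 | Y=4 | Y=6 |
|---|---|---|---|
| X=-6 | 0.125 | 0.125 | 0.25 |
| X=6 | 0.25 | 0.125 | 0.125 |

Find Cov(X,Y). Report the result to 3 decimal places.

E[X] = 0,  E[Y] = 4.375
E[XY] = -2.25
Cov(X,Y) = E[XY] − E[X]E[Y] = -2.25 − (0)(4.375) = -2.25

-2.250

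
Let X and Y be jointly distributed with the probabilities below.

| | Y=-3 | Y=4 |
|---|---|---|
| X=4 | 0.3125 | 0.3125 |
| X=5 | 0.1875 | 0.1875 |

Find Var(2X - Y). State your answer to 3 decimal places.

13.188

E[X] = 4.375,  E[Y] = 0.5,  E[XY] = 2.1875
Var(X) = 19.375 − (4.375)² = 0.234375;  Var(Y) = 12.5 − (0.5)² = 12.25
cov(X,Y) = 2.1875 − (4.375)(0.5) = 0
Var(2X - Y) = (2)²·0.234375 + (-1)²·12.25 + 2·(2)·(-1)·0 = 13.1875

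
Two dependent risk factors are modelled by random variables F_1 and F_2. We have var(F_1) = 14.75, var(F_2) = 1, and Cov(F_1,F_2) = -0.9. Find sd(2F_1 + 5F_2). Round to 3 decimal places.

var(2F_1 + 5F_2) = (2)²·var(F_1) + (5)²·var(F_2) + 2·(2)·(5)·Cov(F_1,F_2)
= 4·14.75 + 25·1 + 20·-0.9 = 66
sd(2F_1 + 5F_2) = √66 ≈ 8.124

8.124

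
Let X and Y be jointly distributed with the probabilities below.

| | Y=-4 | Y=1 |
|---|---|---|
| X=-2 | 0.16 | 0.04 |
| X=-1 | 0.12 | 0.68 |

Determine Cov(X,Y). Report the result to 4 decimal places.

0.5200

E[X] = -1.2,  E[Y] = -0.4
E[XY] = 1
Cov(X,Y) = E[XY] − E[X]E[Y] = 1 − (-1.2)(-0.4) = 0.52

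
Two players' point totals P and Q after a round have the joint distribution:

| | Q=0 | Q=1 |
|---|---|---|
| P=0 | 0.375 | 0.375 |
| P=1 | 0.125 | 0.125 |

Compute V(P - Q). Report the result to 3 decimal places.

E[P] = 0.25,  E[Q] = 0.5,  E[PQ] = 0.125
V(P) = 0.25 − (0.25)² = 0.1875;  V(Q) = 0.5 − (0.5)² = 0.25
cov(P,Q) = 0.125 − (0.25)(0.5) = 0
V(P - Q) = (1)²·0.1875 + (-1)²·0.25 + 2·(1)·(-1)·0 = 0.4375

0.438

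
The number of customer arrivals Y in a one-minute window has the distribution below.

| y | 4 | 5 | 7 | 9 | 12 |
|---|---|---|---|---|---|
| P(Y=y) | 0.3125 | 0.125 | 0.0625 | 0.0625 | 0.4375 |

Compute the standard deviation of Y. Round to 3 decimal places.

3.638

E[Y] = (4)(0.3125) + (5)(0.125) + (7)(0.0625) + (9)(0.0625) + (12)(0.4375) = 8.125
E[Y²] = (4)²(0.3125) + (5)²(0.125) + (7)²(0.0625) + (9)²(0.0625) + (12)²(0.4375) = 79.25
V(Y) = E[Y²] − (E[Y])² = 79.25 − (8.125)² = 13.234375
sd(Y) = √13.234375 ≈ 3.638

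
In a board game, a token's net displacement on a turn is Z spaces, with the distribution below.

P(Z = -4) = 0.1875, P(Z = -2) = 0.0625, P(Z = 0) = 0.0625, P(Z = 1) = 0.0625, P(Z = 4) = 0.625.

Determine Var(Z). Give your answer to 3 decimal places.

E[Z] = (-4)(0.1875) + (-2)(0.0625) + (0)(0.0625) + (1)(0.0625) + (4)(0.625) = 1.6875
E[Z²] = (-4)²(0.1875) + (-2)²(0.0625) + (0)²(0.0625) + (1)²(0.0625) + (4)²(0.625) = 13.3125
Var(Z) = E[Z²] − (E[Z])² = 13.3125 − (1.6875)² = 10.46484375

10.465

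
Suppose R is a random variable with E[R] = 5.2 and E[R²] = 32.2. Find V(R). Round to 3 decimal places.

5.160

V(R) = 32.2 − (5.2)² = 5.16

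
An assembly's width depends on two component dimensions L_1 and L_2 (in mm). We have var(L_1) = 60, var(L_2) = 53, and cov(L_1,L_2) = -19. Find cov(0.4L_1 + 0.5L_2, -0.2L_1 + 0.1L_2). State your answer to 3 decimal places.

-1.010

cov(0.4L_1 + 0.5L_2, -0.2L_1 + 0.1L_2) = (0.4)(-0.2)var(L_1) + (0.5)(0.1)var(L_2) + [(0.4)(0.1) + (0.5)(-0.2)]cov(L_1,L_2)
= -0.08·60 + 0.05·53 + -0.06·-19 = -1.01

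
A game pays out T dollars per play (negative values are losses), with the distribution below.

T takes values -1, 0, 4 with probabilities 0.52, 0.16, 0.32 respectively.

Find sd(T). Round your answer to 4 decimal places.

2.2500

E[T] = (-1)(0.52) + (0)(0.16) + (4)(0.32) = 0.76
E[T²] = (-1)²(0.52) + (0)²(0.16) + (4)²(0.32) = 5.64
Var(T) = E[T²] − (E[T])² = 5.64 − (0.76)² = 5.0624
sd(T) = √5.0624 ≈ 2.2500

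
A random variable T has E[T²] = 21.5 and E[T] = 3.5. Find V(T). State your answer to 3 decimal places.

V(T) = 21.5 − (3.5)² = 9.25

9.250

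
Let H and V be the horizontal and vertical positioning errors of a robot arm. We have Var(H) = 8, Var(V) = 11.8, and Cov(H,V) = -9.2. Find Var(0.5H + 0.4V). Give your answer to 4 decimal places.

0.2080

Var(0.5H + 0.4V) = (0.5)²·Var(H) + (0.4)²·Var(V) + 2·(0.5)·(0.4)·Cov(H,V)
= 0.25·8 + 0.16·11.8 + 0.4·-9.2 = 0.208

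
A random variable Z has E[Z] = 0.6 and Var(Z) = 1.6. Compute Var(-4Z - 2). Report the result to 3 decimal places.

Var(-4Z - 2) = (-4)²·Var(Z) = 16·1.6 = 25.6

25.600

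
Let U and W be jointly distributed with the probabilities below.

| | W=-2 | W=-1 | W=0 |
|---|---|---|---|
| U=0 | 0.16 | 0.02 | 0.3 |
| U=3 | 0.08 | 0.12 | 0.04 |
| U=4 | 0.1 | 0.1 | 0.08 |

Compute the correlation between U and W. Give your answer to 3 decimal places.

-0.222

E[U] = 1.84,  E[W] = -0.92
E[UW] = -2.04
cov(U,W) = E[UW] − E[U]E[W] = -2.04 − (1.84)(-0.92) = -0.3472
Var(U) = 3.2544,  Var(W) = 0.7536
ρ = -0.3472 / √(3.2544·0.7536) ≈ -0.222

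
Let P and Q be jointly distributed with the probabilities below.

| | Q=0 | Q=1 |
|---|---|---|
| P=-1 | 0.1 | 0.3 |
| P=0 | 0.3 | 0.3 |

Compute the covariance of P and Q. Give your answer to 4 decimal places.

E[P] = -0.4,  E[Q] = 0.6
E[PQ] = -0.3
Cov(P,Q) = E[PQ] − E[P]E[Q] = -0.3 − (-0.4)(0.6) = -0.06

-0.0600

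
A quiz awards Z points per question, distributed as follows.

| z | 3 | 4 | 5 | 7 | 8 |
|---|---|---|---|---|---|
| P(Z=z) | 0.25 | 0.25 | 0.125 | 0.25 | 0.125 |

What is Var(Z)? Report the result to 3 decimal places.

E[Z] = (3)(0.25) + (4)(0.25) + (5)(0.125) + (7)(0.25) + (8)(0.125) = 5.125
E[Z²] = (3)²(0.25) + (4)²(0.25) + (5)²(0.125) + (7)²(0.25) + (8)²(0.125) = 29.625
Var(Z) = E[Z²] − (E[Z])² = 29.625 − (5.125)² = 3.359375

3.359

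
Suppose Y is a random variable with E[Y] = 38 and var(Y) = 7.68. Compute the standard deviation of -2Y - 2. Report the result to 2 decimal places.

5.54

var(-2Y - 2) = (-2)²·7.68 = 30.72
SD(-2Y - 2) = √30.72 ≈ 5.54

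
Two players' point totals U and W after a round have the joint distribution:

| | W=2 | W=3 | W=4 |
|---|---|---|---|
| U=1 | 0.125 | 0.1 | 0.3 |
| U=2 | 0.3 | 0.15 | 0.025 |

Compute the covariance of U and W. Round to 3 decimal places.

E[U] = 1.475,  E[W] = 2.9
E[UW] = 4.05
Cov(U,W) = E[UW] − E[U]E[W] = 4.05 − (1.475)(2.9) = -0.2275

-0.228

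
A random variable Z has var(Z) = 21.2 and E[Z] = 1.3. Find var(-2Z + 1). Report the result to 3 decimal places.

var(-2Z + 1) = (-2)²·var(Z) = 4·21.2 = 84.8

84.800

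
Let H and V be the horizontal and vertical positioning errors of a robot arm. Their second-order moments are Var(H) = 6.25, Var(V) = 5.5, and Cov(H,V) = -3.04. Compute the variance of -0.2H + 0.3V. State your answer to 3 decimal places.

1.110

Var(-0.2H + 0.3V) = (-0.2)²·Var(H) + (0.3)²·Var(V) + 2·(-0.2)·(0.3)·Cov(H,V)
= 0.04·6.25 + 0.09·5.5 + -0.12·-3.04 = 1.1098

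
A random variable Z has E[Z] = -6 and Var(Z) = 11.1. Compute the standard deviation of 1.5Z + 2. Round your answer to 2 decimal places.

Var(1.5Z + 2) = (1.5)²·11.1 = 24.975
σ(1.5Z + 2) = √24.975 ≈ 5.00

5.00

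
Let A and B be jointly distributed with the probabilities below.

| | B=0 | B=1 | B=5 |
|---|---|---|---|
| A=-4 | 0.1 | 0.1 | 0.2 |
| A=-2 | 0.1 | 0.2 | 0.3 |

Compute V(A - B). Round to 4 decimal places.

5.8400

E[A] = -2.8,  E[B] = 2.8,  E[AB] = -7.8
V(A) = 8.8 − (-2.8)² = 0.96;  V(B) = 12.8 − (2.8)² = 4.96
Cov(A,B) = -7.8 − (-2.8)(2.8) = 0.04
V(A - B) = (1)²·0.96 + (-1)²·4.96 + 2·(1)·(-1)·0.04 = 5.84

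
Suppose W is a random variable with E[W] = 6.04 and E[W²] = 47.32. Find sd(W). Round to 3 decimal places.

Var(W) = 47.32 − (6.04)² = 10.8384
sd(W) = √10.8384 ≈ 3.292

3.292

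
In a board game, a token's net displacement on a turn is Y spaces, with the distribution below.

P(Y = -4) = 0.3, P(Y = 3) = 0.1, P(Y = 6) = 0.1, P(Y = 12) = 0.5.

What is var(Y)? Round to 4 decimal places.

E[Y] = (-4)(0.3) + (3)(0.1) + (6)(0.1) + (12)(0.5) = 5.7
E[Y²] = (-4)²(0.3) + (3)²(0.1) + (6)²(0.1) + (12)²(0.5) = 81.3
var(Y) = E[Y²] − (E[Y])² = 81.3 − (5.7)² = 48.81

48.8100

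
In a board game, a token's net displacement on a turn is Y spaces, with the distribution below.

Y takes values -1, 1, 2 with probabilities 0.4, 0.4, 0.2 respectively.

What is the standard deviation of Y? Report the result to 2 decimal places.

E[Y] = (-1)(0.4) + (1)(0.4) + (2)(0.2) = 0.4
E[Y²] = (-1)²(0.4) + (1)²(0.4) + (2)²(0.2) = 1.6
var(Y) = E[Y²] − (E[Y])² = 1.6 − (0.4)² = 1.44
σ(Y) = √1.44 ≈ 1.20

1.20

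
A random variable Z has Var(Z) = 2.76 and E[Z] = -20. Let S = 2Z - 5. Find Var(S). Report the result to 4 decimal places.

Var(2Z - 5) = (2)²·Var(Z) = 4·2.76 = 11.04

11.0400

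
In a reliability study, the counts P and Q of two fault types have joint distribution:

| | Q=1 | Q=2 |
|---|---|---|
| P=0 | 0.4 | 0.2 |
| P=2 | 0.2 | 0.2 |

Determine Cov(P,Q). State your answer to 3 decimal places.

0.080

E[P] = 0.8,  E[Q] = 1.4
E[PQ] = 1.2
Cov(P,Q) = E[PQ] − E[P]E[Q] = 1.2 − (0.8)(1.4) = 0.08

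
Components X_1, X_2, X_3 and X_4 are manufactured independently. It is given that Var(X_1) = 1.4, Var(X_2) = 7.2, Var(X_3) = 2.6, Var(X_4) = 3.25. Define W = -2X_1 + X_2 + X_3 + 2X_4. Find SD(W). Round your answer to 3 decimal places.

By independence, Var(W) = (-2)²Var(X_1) + (1)²Var(X_2) + (1)²Var(X_3) + (2)²Var(X_4)
= (-2)²·1.4 + (1)²·7.2 + (1)²·2.6 + (2)²·3.25 = 28.4
SD(W) = √28.4 ≈ 5.329

5.329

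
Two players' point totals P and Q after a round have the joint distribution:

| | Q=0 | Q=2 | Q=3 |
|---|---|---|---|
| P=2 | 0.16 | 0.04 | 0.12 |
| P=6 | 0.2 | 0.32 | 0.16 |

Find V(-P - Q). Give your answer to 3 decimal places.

5.482

E[P] = 4.72,  E[Q] = 1.56,  E[PQ] = 7.6
V(P) = 25.76 − (4.72)² = 3.4816;  V(Q) = 3.96 − (1.56)² = 1.5264
Cov(P,Q) = 7.6 − (4.72)(1.56) = 0.2368
V(-P - Q) = (-1)²·3.4816 + (-1)²·1.5264 + 2·(-1)·(-1)·0.2368 = 5.4816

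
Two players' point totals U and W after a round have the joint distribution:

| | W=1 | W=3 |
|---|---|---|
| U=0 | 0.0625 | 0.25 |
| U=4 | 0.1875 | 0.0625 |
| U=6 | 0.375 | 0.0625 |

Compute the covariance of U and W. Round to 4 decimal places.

-1.4688

E[U] = 3.625,  E[W] = 1.75
E[UW] = 4.875
cov(U,W) = E[UW] − E[U]E[W] = 4.875 − (3.625)(1.75) = -1.46875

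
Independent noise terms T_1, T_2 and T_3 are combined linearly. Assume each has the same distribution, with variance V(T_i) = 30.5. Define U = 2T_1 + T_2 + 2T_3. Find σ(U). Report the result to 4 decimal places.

16.5680

By independence, V(U) = (2)²V(T_1) + (1)²V(T_2) + (2)²V(T_3)
= (2)²·30.5 + (1)²·30.5 + (2)²·30.5 = 274.5
σ(U) = √274.5 ≈ 16.5680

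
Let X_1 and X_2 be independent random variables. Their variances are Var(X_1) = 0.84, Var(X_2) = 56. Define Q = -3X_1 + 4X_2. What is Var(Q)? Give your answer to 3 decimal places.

903.560

By independence, Var(Q) = (-3)²Var(X_1) + (4)²Var(X_2)
= (-3)²·0.84 + (4)²·56 = 903.56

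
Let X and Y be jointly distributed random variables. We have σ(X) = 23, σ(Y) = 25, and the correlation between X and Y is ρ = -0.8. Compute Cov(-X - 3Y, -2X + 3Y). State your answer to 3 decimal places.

-5947.000

V(X) = (23)² = 529;  V(Y) = (25)² = 625
Cov(X,Y) = ρ·σ(X)·σ(Y) = -0.8·23·25 = -460
Cov(-X - 3Y, -2X + 3Y) = (-1)(-2)V(X) + (-3)(3)V(Y) + [(-1)(3) + (-3)(-2)]Cov(X,Y)
= 2·529 + -9·625 + 3·-460 = -5947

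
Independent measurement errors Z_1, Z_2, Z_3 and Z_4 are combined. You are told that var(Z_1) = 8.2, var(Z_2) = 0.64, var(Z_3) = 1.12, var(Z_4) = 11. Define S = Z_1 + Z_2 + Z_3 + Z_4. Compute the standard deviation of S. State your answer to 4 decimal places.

By independence, var(S) = (1)²var(Z_1) + (1)²var(Z_2) + (1)²var(Z_3) + (1)²var(Z_4)
= (1)²·8.2 + (1)²·0.64 + (1)²·1.12 + (1)²·11 = 20.96
SD(S) = √20.96 ≈ 4.5782

4.5782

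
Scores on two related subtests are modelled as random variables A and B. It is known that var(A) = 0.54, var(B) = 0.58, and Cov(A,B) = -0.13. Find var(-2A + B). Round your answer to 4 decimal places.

3.2600

var(-2A + B) = (-2)²·var(A) + (1)²·var(B) + 2·(-2)·(1)·Cov(A,B)
= 4·0.54 + 1·0.58 + -4·-0.13 = 3.26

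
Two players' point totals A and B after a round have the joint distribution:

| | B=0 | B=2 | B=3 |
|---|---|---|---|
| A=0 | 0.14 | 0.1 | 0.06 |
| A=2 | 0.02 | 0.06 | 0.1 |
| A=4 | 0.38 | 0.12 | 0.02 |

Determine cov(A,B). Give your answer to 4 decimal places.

-0.6440

E[A] = 2.44,  E[B] = 1.1
E[AB] = 2.04
cov(A,B) = E[AB] − E[A]E[B] = 2.04 − (2.44)(1.1) = -0.644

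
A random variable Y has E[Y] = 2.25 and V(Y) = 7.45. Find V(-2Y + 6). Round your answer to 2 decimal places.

V(-2Y + 6) = (-2)²·V(Y) = 4·7.45 = 29.8

29.80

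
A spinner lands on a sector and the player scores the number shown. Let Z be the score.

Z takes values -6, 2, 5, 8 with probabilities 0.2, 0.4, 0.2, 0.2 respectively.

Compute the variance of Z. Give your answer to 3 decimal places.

E[Z] = (-6)(0.2) + (2)(0.4) + (5)(0.2) + (8)(0.2) = 2.2
E[Z²] = (-6)²(0.2) + (2)²(0.4) + (5)²(0.2) + (8)²(0.2) = 26.6
Var(Z) = E[Z²] − (E[Z])² = 26.6 − (2.2)² = 21.76

21.760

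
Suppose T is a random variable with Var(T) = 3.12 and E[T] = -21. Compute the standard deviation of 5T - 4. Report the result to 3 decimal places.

8.832

Var(5T - 4) = (5)²·3.12 = 78
SD(5T - 4) = √78 ≈ 8.832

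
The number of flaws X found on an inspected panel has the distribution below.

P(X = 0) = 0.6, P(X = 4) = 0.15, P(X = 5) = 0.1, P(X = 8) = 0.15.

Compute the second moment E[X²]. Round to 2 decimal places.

E[X²] = (0)²(0.6) + (4)²(0.15) + (5)²(0.1) + (8)²(0.15) = 14.5

14.50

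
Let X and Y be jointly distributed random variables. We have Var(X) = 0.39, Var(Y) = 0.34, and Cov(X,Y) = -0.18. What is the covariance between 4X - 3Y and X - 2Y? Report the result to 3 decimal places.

5.580

Cov(4X - 3Y, X - 2Y) = (4)(1)Var(X) + (-3)(-2)Var(Y) + [(4)(-2) + (-3)(1)]Cov(X,Y)
= 4·0.39 + 6·0.34 + -11·-0.18 = 5.58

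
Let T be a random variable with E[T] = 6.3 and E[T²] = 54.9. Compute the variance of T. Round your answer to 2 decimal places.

var(T) = 54.9 − (6.3)² = 15.21

15.21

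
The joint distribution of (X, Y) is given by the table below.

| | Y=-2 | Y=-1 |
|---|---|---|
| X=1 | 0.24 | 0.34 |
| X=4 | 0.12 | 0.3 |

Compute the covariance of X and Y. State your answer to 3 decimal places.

E[X] = 2.26,  E[Y] = -1.36
E[XY] = -2.98
Cov(X,Y) = E[XY] − E[X]E[Y] = -2.98 − (2.26)(-1.36) = 0.0936

0.094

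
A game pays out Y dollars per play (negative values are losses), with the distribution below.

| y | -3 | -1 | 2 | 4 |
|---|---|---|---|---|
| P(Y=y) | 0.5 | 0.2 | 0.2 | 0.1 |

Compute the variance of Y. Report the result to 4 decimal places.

E[Y] = (-3)(0.5) + (-1)(0.2) + (2)(0.2) + (4)(0.1) = -0.9
E[Y²] = (-3)²(0.5) + (-1)²(0.2) + (2)²(0.2) + (4)²(0.1) = 7.1
Var(Y) = E[Y²] − (E[Y])² = 7.1 − (-0.9)² = 6.29

6.2900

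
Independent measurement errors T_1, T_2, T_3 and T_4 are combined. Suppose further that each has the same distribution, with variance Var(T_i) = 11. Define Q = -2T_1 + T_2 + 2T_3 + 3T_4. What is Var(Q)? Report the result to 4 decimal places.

198.0000

By independence, Var(Q) = (-2)²Var(T_1) + (1)²Var(T_2) + (2)²Var(T_3) + (3)²Var(T_4)
= (-2)²·11 + (1)²·11 + (2)²·11 + (3)²·11 = 198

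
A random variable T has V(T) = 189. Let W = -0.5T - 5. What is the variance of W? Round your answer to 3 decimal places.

V(-0.5T - 5) = (-0.5)²·V(T) = 0.25·189 = 47.25

47.250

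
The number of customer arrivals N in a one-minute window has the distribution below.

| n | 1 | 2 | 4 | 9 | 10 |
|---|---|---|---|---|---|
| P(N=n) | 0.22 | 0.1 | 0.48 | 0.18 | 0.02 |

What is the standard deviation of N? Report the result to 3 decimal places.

2.752

E[N] = (1)(0.22) + (2)(0.1) + (4)(0.48) + (9)(0.18) + (10)(0.02) = 4.16
E[N²] = (1)²(0.22) + (2)²(0.1) + (4)²(0.48) + (9)²(0.18) + (10)²(0.02) = 24.88
V(N) = E[N²] − (E[N])² = 24.88 − (4.16)² = 7.5744
sd(N) = √7.5744 ≈ 2.752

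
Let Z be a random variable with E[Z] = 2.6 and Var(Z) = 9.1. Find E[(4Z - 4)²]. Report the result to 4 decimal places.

E[4Z - 4] = 4·2.6 − 4 = 6.4
Var(4Z - 4) = (4)²·9.1 = 145.6
E[(4Z - 4)²] = Var((4Z - 4)) + (E[(4Z - 4)])² = 145.6 + (6.4)² = 186.56

186.5600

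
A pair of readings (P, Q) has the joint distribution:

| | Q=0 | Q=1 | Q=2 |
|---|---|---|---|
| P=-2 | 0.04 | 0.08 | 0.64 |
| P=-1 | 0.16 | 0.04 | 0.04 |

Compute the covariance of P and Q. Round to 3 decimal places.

E[P] = -1.76,  E[Q] = 1.48
E[PQ] = -2.84
Cov(P,Q) = E[PQ] − E[P]E[Q] = -2.84 − (-1.76)(1.48) = -0.2352

-0.235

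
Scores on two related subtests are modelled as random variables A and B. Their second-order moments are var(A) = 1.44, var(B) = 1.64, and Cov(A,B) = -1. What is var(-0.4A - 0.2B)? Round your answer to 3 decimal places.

var(-0.4A - 0.2B) = (-0.4)²·var(A) + (-0.2)²·var(B) + 2·(-0.4)·(-0.2)·Cov(A,B)
= 0.16·1.44 + 0.04·1.64 + 0.16·-1 = 0.136

0.136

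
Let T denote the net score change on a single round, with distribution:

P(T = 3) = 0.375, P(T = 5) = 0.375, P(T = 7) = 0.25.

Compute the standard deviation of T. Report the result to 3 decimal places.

1.561

E[T] = (3)(0.375) + (5)(0.375) + (7)(0.25) = 4.75
E[T²] = (3)²(0.375) + (5)²(0.375) + (7)²(0.25) = 25
V(T) = E[T²] − (E[T])² = 25 − (4.75)² = 2.4375
SD(T) = √2.4375 ≈ 1.561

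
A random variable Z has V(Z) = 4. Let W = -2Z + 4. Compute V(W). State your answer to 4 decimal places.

V(-2Z + 4) = (-2)²·V(Z) = 4·4 = 16

16.0000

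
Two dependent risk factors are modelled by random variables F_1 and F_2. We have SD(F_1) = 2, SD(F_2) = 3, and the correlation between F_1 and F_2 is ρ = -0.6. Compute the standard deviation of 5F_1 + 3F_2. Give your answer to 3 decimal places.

Var(F_1) = (2)² = 4;  Var(F_2) = (3)² = 9
Cov(F_1,F_2) = ρ·SD(F_1)·SD(F_2) = -0.6·2·3 = -3.6
Var(5F_1 + 3F_2) = (5)²·Var(F_1) + (3)²·Var(F_2) + 2·(5)·(3)·Cov(F_1,F_2)
= 25·4 + 9·9 + 30·-3.6 = 73
SD(5F_1 + 3F_2) = √73 ≈ 8.544

8.544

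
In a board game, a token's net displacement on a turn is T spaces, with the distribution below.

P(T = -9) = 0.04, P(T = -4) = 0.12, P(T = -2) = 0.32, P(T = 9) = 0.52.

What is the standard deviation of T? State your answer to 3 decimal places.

6.190

E[T] = (-9)(0.04) + (-4)(0.12) + (-2)(0.32) + (9)(0.52) = 3.2
E[T²] = (-9)²(0.04) + (-4)²(0.12) + (-2)²(0.32) + (9)²(0.52) = 48.56
Var(T) = E[T²] − (E[T])² = 48.56 − (3.2)² = 38.32
σ(T) = √38.32 ≈ 6.190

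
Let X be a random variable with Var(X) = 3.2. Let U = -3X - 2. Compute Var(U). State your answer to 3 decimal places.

Var(-3X - 2) = (-3)²·Var(X) = 9·3.2 = 28.8

28.800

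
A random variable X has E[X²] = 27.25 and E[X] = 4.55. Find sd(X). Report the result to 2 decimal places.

Var(X) = 27.25 − (4.55)² = 6.5475
sd(X) = √6.5475 ≈ 2.56

2.56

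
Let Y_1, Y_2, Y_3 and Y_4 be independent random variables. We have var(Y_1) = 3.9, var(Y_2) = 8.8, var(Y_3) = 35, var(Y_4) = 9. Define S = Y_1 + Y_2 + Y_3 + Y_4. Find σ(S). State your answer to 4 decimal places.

By independence, var(S) = (1)²var(Y_1) + (1)²var(Y_2) + (1)²var(Y_3) + (1)²var(Y_4)
= (1)²·3.9 + (1)²·8.8 + (1)²·35 + (1)²·9 = 56.7
σ(S) = √56.7 ≈ 7.5299

7.5299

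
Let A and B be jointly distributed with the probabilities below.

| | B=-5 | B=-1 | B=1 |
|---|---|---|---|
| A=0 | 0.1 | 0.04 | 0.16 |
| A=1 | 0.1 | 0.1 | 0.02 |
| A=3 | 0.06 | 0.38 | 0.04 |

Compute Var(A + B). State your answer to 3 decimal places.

6.776

E[A] = 1.66,  E[B] = -1.6,  E[AB] = -2.5
Var(A) = 4.54 − (1.66)² = 1.7844;  Var(B) = 7.24 − (-1.6)² = 4.68
Cov(A,B) = -2.5 − (1.66)(-1.6) = 0.156
Var(A + B) = (1)²·1.7844 + (1)²·4.68 + 2·(1)·(1)·0.156 = 6.7764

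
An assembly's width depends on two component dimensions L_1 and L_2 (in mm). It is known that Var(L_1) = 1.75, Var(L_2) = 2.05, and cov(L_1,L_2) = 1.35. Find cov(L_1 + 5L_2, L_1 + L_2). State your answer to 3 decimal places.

cov(L_1 + 5L_2, L_1 + L_2) = (1)(1)Var(L_1) + (5)(1)Var(L_2) + [(1)(1) + (5)(1)]cov(L_1,L_2)
= 1·1.75 + 5·2.05 + 6·1.35 = 20.1

20.100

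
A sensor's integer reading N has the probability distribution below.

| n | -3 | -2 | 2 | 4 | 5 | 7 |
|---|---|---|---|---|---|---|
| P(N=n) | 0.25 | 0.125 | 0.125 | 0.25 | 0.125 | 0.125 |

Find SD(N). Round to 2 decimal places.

E[N] = (-3)(0.25) + (-2)(0.125) + (2)(0.125) + (4)(0.25) + (5)(0.125) + (7)(0.125) = 1.75
E[N²] = (-3)²(0.25) + (-2)²(0.125) + (2)²(0.125) + (4)²(0.25) + (5)²(0.125) + (7)²(0.125) = 16.5
Var(N) = E[N²] − (E[N])² = 16.5 − (1.75)² = 13.4375
SD(N) = √13.4375 ≈ 3.67

3.67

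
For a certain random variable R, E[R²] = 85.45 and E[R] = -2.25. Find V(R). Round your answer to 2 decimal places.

80.39

V(R) = 85.45 − (-2.25)² = 80.3875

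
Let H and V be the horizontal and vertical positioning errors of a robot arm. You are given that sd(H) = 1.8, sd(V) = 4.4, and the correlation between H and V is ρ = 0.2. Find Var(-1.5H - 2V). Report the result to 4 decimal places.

94.2340

Var(H) = (1.8)² = 3.24;  Var(V) = (4.4)² = 19.36
Cov(H,V) = ρ·sd(H)·sd(V) = 0.2·1.8·4.4 = 1.584
Var(-1.5H - 2V) = (-1.5)²·Var(H) + (-2)²·Var(V) + 2·(-1.5)·(-2)·Cov(H,V)
= 2.25·3.24 + 4·19.36 + 6·1.584 = 94.234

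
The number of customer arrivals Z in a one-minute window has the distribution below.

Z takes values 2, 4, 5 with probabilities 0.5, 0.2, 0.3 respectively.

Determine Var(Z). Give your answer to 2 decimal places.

1.81

E[Z] = (2)(0.5) + (4)(0.2) + (5)(0.3) = 3.3
E[Z²] = (2)²(0.5) + (4)²(0.2) + (5)²(0.3) = 12.7
Var(Z) = E[Z²] − (E[Z])² = 12.7 − (3.3)² = 1.81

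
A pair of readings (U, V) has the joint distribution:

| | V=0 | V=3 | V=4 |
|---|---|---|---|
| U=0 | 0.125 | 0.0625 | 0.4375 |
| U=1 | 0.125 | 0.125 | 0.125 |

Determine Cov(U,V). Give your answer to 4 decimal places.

E[U] = 0.375,  E[V] = 2.8125
E[UV] = 0.875
Cov(U,V) = E[UV] − E[U]E[V] = 0.875 − (0.375)(2.8125) = -0.1796875

-0.1797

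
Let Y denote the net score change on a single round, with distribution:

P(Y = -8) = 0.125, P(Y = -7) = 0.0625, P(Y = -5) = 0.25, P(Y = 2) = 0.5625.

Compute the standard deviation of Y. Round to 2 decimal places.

4.14

E[Y] = (-8)(0.125) + (-7)(0.0625) + (-5)(0.25) + (2)(0.5625) = -1.5625
E[Y²] = (-8)²(0.125) + (-7)²(0.0625) + (-5)²(0.25) + (2)²(0.5625) = 19.5625
V(Y) = E[Y²] − (E[Y])² = 19.5625 − (-1.5625)² = 17.12109375
SD(Y) = √17.12109375 ≈ 4.14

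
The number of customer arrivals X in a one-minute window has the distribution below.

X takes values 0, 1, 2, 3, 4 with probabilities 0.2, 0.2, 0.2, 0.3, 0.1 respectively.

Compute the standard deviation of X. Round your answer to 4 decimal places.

E[X] = (0)(0.2) + (1)(0.2) + (2)(0.2) + (3)(0.3) + (4)(0.1) = 1.9
E[X²] = (0)²(0.2) + (1)²(0.2) + (2)²(0.2) + (3)²(0.3) + (4)²(0.1) = 5.3
Var(X) = E[X²] − (E[X])² = 5.3 − (1.9)² = 1.69
sd(X) = √1.69 ≈ 1.3000

1.3000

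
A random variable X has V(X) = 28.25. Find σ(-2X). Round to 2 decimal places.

V(-2X) = (-2)²·28.25 = 113
σ(-2X) = √113 ≈ 10.63

10.63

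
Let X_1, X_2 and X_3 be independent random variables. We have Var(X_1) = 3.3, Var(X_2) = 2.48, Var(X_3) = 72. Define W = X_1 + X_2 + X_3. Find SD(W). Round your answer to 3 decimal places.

8.819

By independence, Var(W) = (1)²Var(X_1) + (1)²Var(X_2) + (1)²Var(X_3)
= (1)²·3.3 + (1)²·2.48 + (1)²·72 = 77.78
SD(W) = √77.78 ≈ 8.819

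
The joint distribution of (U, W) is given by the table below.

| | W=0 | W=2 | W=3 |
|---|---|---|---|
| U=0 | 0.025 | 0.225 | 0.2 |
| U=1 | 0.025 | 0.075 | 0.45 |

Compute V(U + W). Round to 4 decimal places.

E[U] = 0.55,  E[W] = 2.55,  E[UW] = 1.5
V(U) = 0.55 − (0.55)² = 0.2475;  V(W) = 7.05 − (2.55)² = 0.5475
Cov(U,W) = 1.5 − (0.55)(2.55) = 0.0975
V(U + W) = (1)²·0.2475 + (1)²·0.5475 + 2·(1)·(1)·0.0975 = 0.99

0.9900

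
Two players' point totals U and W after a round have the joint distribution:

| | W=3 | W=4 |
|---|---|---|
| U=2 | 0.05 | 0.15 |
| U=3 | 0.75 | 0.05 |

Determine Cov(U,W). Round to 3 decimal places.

-0.110

E[U] = 2.8,  E[W] = 3.2
E[UW] = 8.85
Cov(U,W) = E[UW] − E[U]E[W] = 8.85 − (2.8)(3.2) = -0.11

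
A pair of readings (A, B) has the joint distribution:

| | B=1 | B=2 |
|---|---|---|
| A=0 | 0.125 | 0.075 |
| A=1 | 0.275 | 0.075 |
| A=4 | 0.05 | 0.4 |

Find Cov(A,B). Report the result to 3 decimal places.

0.493

E[A] = 2.15,  E[B] = 1.55
E[AB] = 3.825
Cov(A,B) = E[AB] − E[A]E[B] = 3.825 − (2.15)(1.55) = 0.4925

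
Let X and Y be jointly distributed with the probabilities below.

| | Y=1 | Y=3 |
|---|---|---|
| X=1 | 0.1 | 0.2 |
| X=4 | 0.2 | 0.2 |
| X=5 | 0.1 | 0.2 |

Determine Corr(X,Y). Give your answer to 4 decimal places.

E[X] = 3.4,  E[Y] = 2.2
E[XY] = 7.4
cov(X,Y) = E[XY] − E[X]E[Y] = 7.4 − (3.4)(2.2) = -0.08
Var(X) = 2.64,  Var(Y) = 0.96
ρ = -0.08 / √(2.64·0.96) ≈ -0.0503

-0.0503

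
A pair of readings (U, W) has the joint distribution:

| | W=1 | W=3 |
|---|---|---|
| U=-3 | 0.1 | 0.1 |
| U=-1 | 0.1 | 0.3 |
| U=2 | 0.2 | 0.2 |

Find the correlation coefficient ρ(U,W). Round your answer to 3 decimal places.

E[U] = -0.2,  E[W] = 2.2
E[UW] = -0.6
Cov(U,W) = E[UW] − E[U]E[W] = -0.6 − (-0.2)(2.2) = -0.16
Var(U) = 3.76,  Var(W) = 0.96
ρ = -0.16 / √(3.76·0.96) ≈ -0.084

-0.084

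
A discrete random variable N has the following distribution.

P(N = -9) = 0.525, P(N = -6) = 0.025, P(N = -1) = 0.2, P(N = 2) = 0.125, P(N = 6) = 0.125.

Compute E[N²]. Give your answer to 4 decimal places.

E[N²] = (-9)²(0.525) + (-6)²(0.025) + (-1)²(0.2) + (2)²(0.125) + (6)²(0.125) = 48.625

48.6250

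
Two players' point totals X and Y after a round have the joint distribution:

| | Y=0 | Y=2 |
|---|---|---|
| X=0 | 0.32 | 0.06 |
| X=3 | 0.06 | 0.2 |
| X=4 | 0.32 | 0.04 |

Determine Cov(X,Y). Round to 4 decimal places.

E[X] = 2.22,  E[Y] = 0.6
E[XY] = 1.52
Cov(X,Y) = E[XY] − E[X]E[Y] = 1.52 − (2.22)(0.6) = 0.188

0.1880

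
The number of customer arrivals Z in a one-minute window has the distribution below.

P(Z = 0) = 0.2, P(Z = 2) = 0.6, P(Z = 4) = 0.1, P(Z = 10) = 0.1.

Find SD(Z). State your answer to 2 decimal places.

2.69

E[Z] = (0)(0.2) + (2)(0.6) + (4)(0.1) + (10)(0.1) = 2.6
E[Z²] = (0)²(0.2) + (2)²(0.6) + (4)²(0.1) + (10)²(0.1) = 14
Var(Z) = E[Z²] − (E[Z])² = 14 − (2.6)² = 7.24
SD(Z) = √7.24 ≈ 2.69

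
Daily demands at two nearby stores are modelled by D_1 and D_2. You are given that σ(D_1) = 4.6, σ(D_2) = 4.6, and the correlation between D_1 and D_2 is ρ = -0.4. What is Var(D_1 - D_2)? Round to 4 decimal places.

59.2480

Var(D_1) = (4.6)² = 21.16;  Var(D_2) = (4.6)² = 21.16
cov(D_1,D_2) = ρ·σ(D_1)·σ(D_2) = -0.4·4.6·4.6 = -8.464
Var(D_1 - D_2) = (1)²·Var(D_1) + (-1)²·Var(D_2) + 2·(1)·(-1)·cov(D_1,D_2)
= 1·21.16 + 1·21.16 + -2·-8.464 = 59.248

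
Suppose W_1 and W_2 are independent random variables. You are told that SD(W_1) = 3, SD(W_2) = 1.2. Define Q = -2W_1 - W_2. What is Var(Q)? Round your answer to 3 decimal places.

37.440

Var(W_1) = 9, Var(W_2) = 1.44
By independence, Var(Q) = (-2)²Var(W_1) + (-1)²Var(W_2)
= (-2)²·9 + (-1)²·1.44 = 37.44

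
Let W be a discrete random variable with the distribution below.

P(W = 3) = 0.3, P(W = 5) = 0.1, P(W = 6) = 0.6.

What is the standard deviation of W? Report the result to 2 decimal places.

E[W] = (3)(0.3) + (5)(0.1) + (6)(0.6) = 5
E[W²] = (3)²(0.3) + (5)²(0.1) + (6)²(0.6) = 26.8
V(W) = E[W²] − (E[W])² = 26.8 − (5)² = 1.8
SD(W) = √1.8 ≈ 1.34

1.34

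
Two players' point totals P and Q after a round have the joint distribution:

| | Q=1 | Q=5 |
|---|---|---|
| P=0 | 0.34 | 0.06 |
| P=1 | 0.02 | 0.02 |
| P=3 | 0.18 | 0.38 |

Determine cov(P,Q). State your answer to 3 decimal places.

1.475

E[P] = 1.72,  E[Q] = 2.84
E[PQ] = 6.36
cov(P,Q) = E[PQ] − E[P]E[Q] = 6.36 − (1.72)(2.84) = 1.4752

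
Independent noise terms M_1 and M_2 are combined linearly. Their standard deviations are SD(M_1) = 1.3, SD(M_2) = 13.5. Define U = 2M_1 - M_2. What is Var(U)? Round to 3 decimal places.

Var(M_1) = 1.69, Var(M_2) = 182.25
By independence, Var(U) = (2)²Var(M_1) + (-1)²Var(M_2)
= (2)²·1.69 + (-1)²·182.25 = 189.01

189.010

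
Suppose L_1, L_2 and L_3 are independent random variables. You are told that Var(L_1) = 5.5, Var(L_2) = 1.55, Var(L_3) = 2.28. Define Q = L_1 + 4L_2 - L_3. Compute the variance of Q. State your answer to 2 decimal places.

32.58

By independence, Var(Q) = (1)²Var(L_1) + (4)²Var(L_2) + (-1)²Var(L_3)
= (1)²·5.5 + (4)²·1.55 + (-1)²·2.28 = 32.58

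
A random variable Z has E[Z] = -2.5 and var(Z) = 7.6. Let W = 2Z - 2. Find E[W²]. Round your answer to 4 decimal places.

79.4000

E[2Z - 2] = 2·-2.5 − 2 = -7
var(2Z - 2) = (2)²·7.6 = 30.4
E[W²] = var(W) + (E[W])² = 30.4 + (-7)² = 79.4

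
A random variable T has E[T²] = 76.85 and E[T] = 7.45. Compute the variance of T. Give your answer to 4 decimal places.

Var(T) = 76.85 − (7.45)² = 21.3475

21.3475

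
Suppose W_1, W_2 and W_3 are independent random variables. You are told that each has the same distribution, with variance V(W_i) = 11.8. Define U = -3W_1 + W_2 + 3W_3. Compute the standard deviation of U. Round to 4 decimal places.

14.9733

By independence, V(U) = (-3)²V(W_1) + (1)²V(W_2) + (3)²V(W_3)
= (-3)²·11.8 + (1)²·11.8 + (3)²·11.8 = 224.2
SD(U) = √224.2 ≈ 14.9733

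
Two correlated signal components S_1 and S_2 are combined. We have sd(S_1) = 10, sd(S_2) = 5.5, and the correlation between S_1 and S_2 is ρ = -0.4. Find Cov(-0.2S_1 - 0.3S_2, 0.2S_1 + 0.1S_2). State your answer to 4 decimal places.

-3.1475

var(S_1) = (10)² = 100;  var(S_2) = (5.5)² = 30.25
Cov(S_1,S_2) = ρ·sd(S_1)·sd(S_2) = -0.4·10·5.5 = -22
Cov(-0.2S_1 - 0.3S_2, 0.2S_1 + 0.1S_2) = (-0.2)(0.2)var(S_1) + (-0.3)(0.1)var(S_2) + [(-0.2)(0.1) + (-0.3)(0.2)]Cov(S_1,S_2)
= -0.04·100 + -0.03·30.25 + -0.08·-22 = -3.1475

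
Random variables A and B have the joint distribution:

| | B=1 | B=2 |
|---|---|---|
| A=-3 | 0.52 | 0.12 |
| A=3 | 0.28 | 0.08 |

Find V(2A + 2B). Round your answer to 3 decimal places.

E[A] = -0.84,  E[B] = 1.2,  E[AB] = -0.96
V(A) = 9 − (-0.84)² = 8.2944;  V(B) = 1.6 − (1.2)² = 0.16
Cov(A,B) = -0.96 − (-0.84)(1.2) = 0.048
V(2A + 2B) = (2)²·8.2944 + (2)²·0.16 + 2·(2)·(2)·0.048 = 34.2016

34.202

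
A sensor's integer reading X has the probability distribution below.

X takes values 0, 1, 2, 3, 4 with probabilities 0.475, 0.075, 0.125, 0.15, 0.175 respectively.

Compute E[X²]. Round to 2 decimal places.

E[X²] = (0)²(0.475) + (1)²(0.075) + (2)²(0.125) + (3)²(0.15) + (4)²(0.175) = 4.725

4.73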